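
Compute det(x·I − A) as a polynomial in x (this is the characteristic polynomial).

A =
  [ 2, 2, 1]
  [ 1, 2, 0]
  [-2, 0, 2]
x^3 - 6*x^2 + 12*x - 8

Expanding det(x·I − A) (e.g. by cofactor expansion or by noting that A is similar to its Jordan form J, which has the same characteristic polynomial as A) gives
  χ_A(x) = x^3 - 6*x^2 + 12*x - 8
which factors as (x - 2)^3. The eigenvalues (with algebraic multiplicities) are λ = 2 with multiplicity 3.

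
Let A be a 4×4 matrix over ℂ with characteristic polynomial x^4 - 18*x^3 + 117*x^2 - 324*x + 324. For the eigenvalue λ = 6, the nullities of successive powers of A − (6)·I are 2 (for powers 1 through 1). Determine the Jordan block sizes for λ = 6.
Block sizes for λ = 6: [1, 1]

From the dimensions of kernels of powers, the number of Jordan blocks of size at least j is d_j − d_{j−1} where d_j = dim ker(N^j) (with d_0 = 0). Computing the differences gives [2].
The number of blocks of size exactly k is (#blocks of size ≥ k) − (#blocks of size ≥ k + 1), so the partition is: 2 block(s) of size 1.
In nonincreasing order the block sizes are [1, 1].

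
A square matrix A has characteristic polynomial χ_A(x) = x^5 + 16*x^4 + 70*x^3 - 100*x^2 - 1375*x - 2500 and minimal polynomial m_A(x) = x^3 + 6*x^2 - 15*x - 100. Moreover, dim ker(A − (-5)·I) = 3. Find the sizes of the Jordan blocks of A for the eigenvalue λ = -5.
Block sizes for λ = -5: [2, 1, 1]

Step 1 — from the characteristic polynomial, algebraic multiplicity of λ = -5 is 4. From dim ker(A − (-5)·I) = 3, there are exactly 3 Jordan blocks for λ = -5.
Step 2 — from the minimal polynomial, the factor (x + 5)^2 tells us the largest block for λ = -5 has size 2.
Step 3 — with total size 4, 3 blocks, and largest block 2, the block sizes (in nonincreasing order) are [2, 1, 1].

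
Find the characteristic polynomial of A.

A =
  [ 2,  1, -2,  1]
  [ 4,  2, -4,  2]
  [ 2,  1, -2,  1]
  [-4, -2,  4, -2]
x^4

Expanding det(x·I − A) (e.g. by cofactor expansion or by noting that A is similar to its Jordan form J, which has the same characteristic polynomial as A) gives
  χ_A(x) = x^4
which factors as x^4. The eigenvalues (with algebraic multiplicities) are λ = 0 with multiplicity 4.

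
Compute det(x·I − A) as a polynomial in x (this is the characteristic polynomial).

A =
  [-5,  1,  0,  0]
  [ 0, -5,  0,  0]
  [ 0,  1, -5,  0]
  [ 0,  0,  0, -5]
x^4 + 20*x^3 + 150*x^2 + 500*x + 625

Expanding det(x·I − A) (e.g. by cofactor expansion or by noting that A is similar to its Jordan form J, which has the same characteristic polynomial as A) gives
  χ_A(x) = x^4 + 20*x^3 + 150*x^2 + 500*x + 625
which factors as (x + 5)^4. The eigenvalues (with algebraic multiplicities) are λ = -5 with multiplicity 4.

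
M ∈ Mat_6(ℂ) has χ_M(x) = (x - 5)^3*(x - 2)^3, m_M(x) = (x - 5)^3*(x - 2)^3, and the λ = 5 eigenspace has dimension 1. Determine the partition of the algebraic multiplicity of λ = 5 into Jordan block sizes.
Block sizes for λ = 5: [3]

Step 1 — from the characteristic polynomial, algebraic multiplicity of λ = 5 is 3. From dim ker(M − (5)·I) = 1, there are exactly 1 Jordan blocks for λ = 5.
Step 2 — from the minimal polynomial, the factor (x − 5)^3 tells us the largest block for λ = 5 has size 3.
Step 3 — with total size 3, 1 blocks, and largest block 3, the block sizes (in nonincreasing order) are [3].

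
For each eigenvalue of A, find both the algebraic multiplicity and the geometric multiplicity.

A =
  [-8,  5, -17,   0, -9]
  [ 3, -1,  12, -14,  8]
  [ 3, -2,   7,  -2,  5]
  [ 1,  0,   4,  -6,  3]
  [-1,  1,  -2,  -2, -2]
λ = -2: alg = 5, geom = 2

Step 1 — factor the characteristic polynomial to read off the algebraic multiplicities:
  χ_A(x) = (x + 2)^5

Step 2 — compute geometric multiplicities via the rank-nullity identity g(λ) = n − rank(A − λI):
  rank(A − (-2)·I) = 3, so dim ker(A − (-2)·I) = n − 3 = 2

Summary:
  λ = -2: algebraic multiplicity = 5, geometric multiplicity = 2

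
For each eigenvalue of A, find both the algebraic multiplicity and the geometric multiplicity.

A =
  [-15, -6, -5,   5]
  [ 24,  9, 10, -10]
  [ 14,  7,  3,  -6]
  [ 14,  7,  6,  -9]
λ = -3: alg = 4, geom = 2

Step 1 — factor the characteristic polynomial to read off the algebraic multiplicities:
  χ_A(x) = (x + 3)^4

Step 2 — compute geometric multiplicities via the rank-nullity identity g(λ) = n − rank(A − λI):
  rank(A − (-3)·I) = 2, so dim ker(A − (-3)·I) = n − 2 = 2

Summary:
  λ = -3: algebraic multiplicity = 4, geometric multiplicity = 2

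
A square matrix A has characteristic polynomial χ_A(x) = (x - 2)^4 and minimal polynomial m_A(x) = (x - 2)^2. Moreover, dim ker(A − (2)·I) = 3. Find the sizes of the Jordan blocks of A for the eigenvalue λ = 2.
Block sizes for λ = 2: [2, 1, 1]

Step 1 — from the characteristic polynomial, algebraic multiplicity of λ = 2 is 4. From dim ker(A − (2)·I) = 3, there are exactly 3 Jordan blocks for λ = 2.
Step 2 — from the minimal polynomial, the factor (x − 2)^2 tells us the largest block for λ = 2 has size 2.
Step 3 — with total size 4, 3 blocks, and largest block 2, the block sizes (in nonincreasing order) are [2, 1, 1].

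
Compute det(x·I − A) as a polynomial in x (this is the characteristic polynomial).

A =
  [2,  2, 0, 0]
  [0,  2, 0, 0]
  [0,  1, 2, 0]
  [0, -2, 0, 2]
x^4 - 8*x^3 + 24*x^2 - 32*x + 16

Expanding det(x·I − A) (e.g. by cofactor expansion or by noting that A is similar to its Jordan form J, which has the same characteristic polynomial as A) gives
  χ_A(x) = x^4 - 8*x^3 + 24*x^2 - 32*x + 16
which factors as (x - 2)^4. The eigenvalues (with algebraic multiplicities) are λ = 2 with multiplicity 4.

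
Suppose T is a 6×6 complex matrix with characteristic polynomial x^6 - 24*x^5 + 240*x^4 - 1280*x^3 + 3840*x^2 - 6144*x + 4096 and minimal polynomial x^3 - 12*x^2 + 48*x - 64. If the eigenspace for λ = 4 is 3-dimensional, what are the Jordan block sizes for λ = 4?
Block sizes for λ = 4: [3, 2, 1]

Step 1 — from the characteristic polynomial, algebraic multiplicity of λ = 4 is 6. From dim ker(T − (4)·I) = 3, there are exactly 3 Jordan blocks for λ = 4.
Step 2 — from the minimal polynomial, the factor (x − 4)^3 tells us the largest block for λ = 4 has size 3.
Step 3 — with total size 6, 3 blocks, and largest block 3, the block sizes (in nonincreasing order) are [3, 2, 1].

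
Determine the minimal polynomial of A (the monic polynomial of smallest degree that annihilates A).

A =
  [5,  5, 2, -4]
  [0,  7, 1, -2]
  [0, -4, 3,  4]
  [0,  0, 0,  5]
x^3 - 15*x^2 + 75*x - 125

The characteristic polynomial is χ_A(x) = (x - 5)^4, so the eigenvalues are known. The minimal polynomial is
  m_A(x) = Π_λ (x − λ)^{k_λ}
where k_λ is the size of the *largest* Jordan block for λ (equivalently, the smallest k with (A − λI)^k v = 0 for every generalised eigenvector v of λ).

  λ = 5: largest Jordan block has size 3, contributing (x − 5)^3

So m_A(x) = (x - 5)^3 = x^3 - 15*x^2 + 75*x - 125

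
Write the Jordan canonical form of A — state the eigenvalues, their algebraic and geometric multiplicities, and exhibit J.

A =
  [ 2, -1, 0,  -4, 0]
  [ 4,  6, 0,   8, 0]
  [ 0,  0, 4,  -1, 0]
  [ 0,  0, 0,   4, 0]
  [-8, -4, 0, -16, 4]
J_2(4) ⊕ J_2(4) ⊕ J_1(4)

The characteristic polynomial is
  det(x·I − A) = x^5 - 20*x^4 + 160*x^3 - 640*x^2 + 1280*x - 1024 = (x - 4)^5

Eigenvalues and multiplicities (the geometric multiplicity of λ is n − rank(A − λI), which equals the number of Jordan blocks for λ):
  λ = 4: algebraic multiplicity = 5, geometric multiplicity = 3

Determining the block sizes for each eigenvalue:
  λ = 4: with am = 5 and gm = 3, the partition is not yet determined (e.g. several partitions of 5 into 3 parts exist). Let N = A − (4)·I. Computing rank(N^1) = 2, rank(N^2) = 0; the number of blocks of size ≥ j is rank(N^{j−1}) − rank(N^j), giving [3, 2]. So we have 2 block(s) of size 2, 1 block(s) of size 1 → block sizes [2, 2, 1]

Assembling the blocks gives a Jordan form
J =
  [4, 1, 0, 0, 0]
  [0, 4, 0, 0, 0]
  [0, 0, 4, 1, 0]
  [0, 0, 0, 4, 0]
  [0, 0, 0, 0, 4]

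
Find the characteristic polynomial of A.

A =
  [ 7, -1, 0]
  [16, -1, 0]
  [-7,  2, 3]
x^3 - 9*x^2 + 27*x - 27

Expanding det(x·I − A) (e.g. by cofactor expansion or by noting that A is similar to its Jordan form J, which has the same characteristic polynomial as A) gives
  χ_A(x) = x^3 - 9*x^2 + 27*x - 27
which factors as (x - 3)^3. The eigenvalues (with algebraic multiplicities) are λ = 3 with multiplicity 3.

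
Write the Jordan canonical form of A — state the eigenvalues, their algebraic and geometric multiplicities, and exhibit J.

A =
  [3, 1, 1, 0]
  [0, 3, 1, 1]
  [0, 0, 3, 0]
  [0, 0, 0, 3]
J_3(3) ⊕ J_1(3)

The characteristic polynomial is
  det(x·I − A) = x^4 - 12*x^3 + 54*x^2 - 108*x + 81 = (x - 3)^4

Eigenvalues and multiplicities (the geometric multiplicity of λ is n − rank(A − λI), which equals the number of Jordan blocks for λ):
  λ = 3: algebraic multiplicity = 4, geometric multiplicity = 2

Determining the block sizes for each eigenvalue:
  λ = 3: with am = 4 and gm = 2, the partition is not yet determined (e.g. several partitions of 4 into 2 parts exist). Let N = A − (3)·I. Computing rank(N^1) = 2, rank(N^2) = 1, rank(N^3) = 0; the number of blocks of size ≥ j is rank(N^{j−1}) − rank(N^j), giving [2, 1, 1]. So we have 1 block(s) of size 3, 1 block(s) of size 1 → block sizes [3, 1]

Assembling the blocks gives a Jordan form
J =
  [3, 1, 0, 0]
  [0, 3, 1, 0]
  [0, 0, 3, 0]
  [0, 0, 0, 3]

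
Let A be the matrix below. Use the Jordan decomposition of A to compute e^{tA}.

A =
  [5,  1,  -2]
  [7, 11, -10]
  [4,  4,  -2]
e^{tA} =
  [t*exp(4*t) + exp(4*t), t*exp(4*t), -2*t*exp(4*t)]
  [-t*exp(4*t) + 4*exp(6*t) - 4*exp(4*t), -t*exp(4*t) + 4*exp(6*t) - 3*exp(4*t), 2*t*exp(4*t) - 6*exp(6*t) + 6*exp(4*t)]
  [2*exp(6*t) - 2*exp(4*t), 2*exp(6*t) - 2*exp(4*t), -3*exp(6*t) + 4*exp(4*t)]

Strategy: write A = P · J · P⁻¹ where J is a Jordan canonical form, so e^{tA} = P · e^{tJ} · P⁻¹, and e^{tJ} can be computed block-by-block.

A has Jordan form
J =
  [4, 1, 0]
  [0, 4, 0]
  [0, 0, 6]
(up to reordering of blocks).

Per-block formulas:
  For a 1×1 block at λ = 6: exp(t · [6]) = [e^(6t)].
  For a 2×2 Jordan block J_2(4): exp(t · J_2(4)) = e^(4t)·(I + t·N), where N is the 2×2 nilpotent shift.

After assembling e^{tJ} and conjugating by P, we get:

e^{tA} =
  [t*exp(4*t) + exp(4*t), t*exp(4*t), -2*t*exp(4*t)]
  [-t*exp(4*t) + 4*exp(6*t) - 4*exp(4*t), -t*exp(4*t) + 4*exp(6*t) - 3*exp(4*t), 2*t*exp(4*t) - 6*exp(6*t) + 6*exp(4*t)]
  [2*exp(6*t) - 2*exp(4*t), 2*exp(6*t) - 2*exp(4*t), -3*exp(6*t) + 4*exp(4*t)]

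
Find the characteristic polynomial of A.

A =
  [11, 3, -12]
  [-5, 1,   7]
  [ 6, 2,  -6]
x^3 - 6*x^2 + 12*x - 8

Expanding det(x·I − A) (e.g. by cofactor expansion or by noting that A is similar to its Jordan form J, which has the same characteristic polynomial as A) gives
  χ_A(x) = x^3 - 6*x^2 + 12*x - 8
which factors as (x - 2)^3. The eigenvalues (with algebraic multiplicities) are λ = 2 with multiplicity 3.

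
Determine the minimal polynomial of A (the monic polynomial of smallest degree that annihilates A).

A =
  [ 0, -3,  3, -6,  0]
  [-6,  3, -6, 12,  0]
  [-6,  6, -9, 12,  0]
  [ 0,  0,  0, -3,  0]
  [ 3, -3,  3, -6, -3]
x^2 + 3*x

The characteristic polynomial is χ_A(x) = x*(x + 3)^4, so the eigenvalues are known. The minimal polynomial is
  m_A(x) = Π_λ (x − λ)^{k_λ}
where k_λ is the size of the *largest* Jordan block for λ (equivalently, the smallest k with (A − λI)^k v = 0 for every generalised eigenvector v of λ).

  λ = -3: largest Jordan block has size 1, contributing (x + 3)
  λ = 0: largest Jordan block has size 1, contributing (x − 0)

So m_A(x) = x*(x + 3) = x^2 + 3*x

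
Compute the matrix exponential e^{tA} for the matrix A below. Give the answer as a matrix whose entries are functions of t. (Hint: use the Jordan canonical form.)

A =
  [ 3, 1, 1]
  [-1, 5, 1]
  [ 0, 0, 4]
e^{tA} =
  [-t*exp(4*t) + exp(4*t), t*exp(4*t), t*exp(4*t)]
  [-t*exp(4*t), t*exp(4*t) + exp(4*t), t*exp(4*t)]
  [0, 0, exp(4*t)]

Strategy: write A = P · J · P⁻¹ where J is a Jordan canonical form, so e^{tA} = P · e^{tJ} · P⁻¹, and e^{tJ} can be computed block-by-block.

A has Jordan form
J =
  [4, 1, 0]
  [0, 4, 0]
  [0, 0, 4]
(up to reordering of blocks).

Per-block formulas:
  For a 1×1 block at λ = 4: exp(t · [4]) = [e^(4t)].
  For a 2×2 Jordan block J_2(4): exp(t · J_2(4)) = e^(4t)·(I + t·N), where N is the 2×2 nilpotent shift.

After assembling e^{tJ} and conjugating by P, we get:

e^{tA} =
  [-t*exp(4*t) + exp(4*t), t*exp(4*t), t*exp(4*t)]
  [-t*exp(4*t), t*exp(4*t) + exp(4*t), t*exp(4*t)]
  [0, 0, exp(4*t)]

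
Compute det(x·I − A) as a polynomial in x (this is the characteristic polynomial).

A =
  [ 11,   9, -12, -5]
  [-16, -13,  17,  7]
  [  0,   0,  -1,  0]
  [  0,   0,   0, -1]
x^4 + 4*x^3 + 6*x^2 + 4*x + 1

Expanding det(x·I − A) (e.g. by cofactor expansion or by noting that A is similar to its Jordan form J, which has the same characteristic polynomial as A) gives
  χ_A(x) = x^4 + 4*x^3 + 6*x^2 + 4*x + 1
which factors as (x + 1)^4. The eigenvalues (with algebraic multiplicities) are λ = -1 with multiplicity 4.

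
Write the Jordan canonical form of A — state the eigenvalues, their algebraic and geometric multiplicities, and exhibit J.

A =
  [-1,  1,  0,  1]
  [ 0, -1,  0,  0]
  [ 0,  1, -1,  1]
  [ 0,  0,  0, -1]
J_2(-1) ⊕ J_1(-1) ⊕ J_1(-1)

The characteristic polynomial is
  det(x·I − A) = x^4 + 4*x^3 + 6*x^2 + 4*x + 1 = (x + 1)^4

Eigenvalues and multiplicities (the geometric multiplicity of λ is n − rank(A − λI), which equals the number of Jordan blocks for λ):
  λ = -1: algebraic multiplicity = 4, geometric multiplicity = 3

Determining the block sizes for each eigenvalue:
  λ = -1: 3 blocks summing to 4 forces exactly one block of size 2 and the rest size 1 → block sizes [2, 1, 1]

Assembling the blocks gives a Jordan form
J =
  [-1,  1,  0,  0]
  [ 0, -1,  0,  0]
  [ 0,  0, -1,  0]
  [ 0,  0,  0, -1]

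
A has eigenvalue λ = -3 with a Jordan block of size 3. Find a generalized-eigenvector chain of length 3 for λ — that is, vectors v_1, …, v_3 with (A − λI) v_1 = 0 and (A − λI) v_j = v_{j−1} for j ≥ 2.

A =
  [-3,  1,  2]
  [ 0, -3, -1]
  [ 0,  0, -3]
A Jordan chain for λ = -3 of length 3:
v_1 = (-1, 0, 0)ᵀ
v_2 = (2, -1, 0)ᵀ
v_3 = (0, 0, 1)ᵀ

Let N = A − (-3)·I. We want v_3 with N^3 v_3 = 0 but N^2 v_3 ≠ 0; then v_{j-1} := N · v_j for j = 3, …, 2.

Pick v_3 = (0, 0, 1)ᵀ.
Then v_2 = N · v_3 = (2, -1, 0)ᵀ.
Then v_1 = N · v_2 = (-1, 0, 0)ᵀ.

Sanity check: (A − (-3)·I) v_1 = (0, 0, 0)ᵀ = 0. ✓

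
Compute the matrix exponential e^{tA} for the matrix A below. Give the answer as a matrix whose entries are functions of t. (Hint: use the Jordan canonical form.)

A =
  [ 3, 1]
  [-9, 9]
e^{tA} =
  [-3*t*exp(6*t) + exp(6*t), t*exp(6*t)]
  [-9*t*exp(6*t), 3*t*exp(6*t) + exp(6*t)]

Strategy: write A = P · J · P⁻¹ where J is a Jordan canonical form, so e^{tA} = P · e^{tJ} · P⁻¹, and e^{tJ} can be computed block-by-block.

A has Jordan form
J =
  [6, 1]
  [0, 6]
(up to reordering of blocks).

Per-block formulas:
  For a 2×2 Jordan block J_2(6): exp(t · J_2(6)) = e^(6t)·(I + t·N), where N is the 2×2 nilpotent shift.

After assembling e^{tJ} and conjugating by P, we get:

e^{tA} =
  [-3*t*exp(6*t) + exp(6*t), t*exp(6*t)]
  [-9*t*exp(6*t), 3*t*exp(6*t) + exp(6*t)]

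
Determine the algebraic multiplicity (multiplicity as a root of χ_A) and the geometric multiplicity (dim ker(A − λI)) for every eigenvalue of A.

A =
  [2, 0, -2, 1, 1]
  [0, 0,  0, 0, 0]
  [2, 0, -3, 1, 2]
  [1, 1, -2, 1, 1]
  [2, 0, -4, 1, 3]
λ = 0: alg = 2, geom = 2; λ = 1: alg = 3, geom = 2

Step 1 — factor the characteristic polynomial to read off the algebraic multiplicities:
  χ_A(x) = x^2*(x - 1)^3

Step 2 — compute geometric multiplicities via the rank-nullity identity g(λ) = n − rank(A − λI):
  rank(A − (0)·I) = 3, so dim ker(A − (0)·I) = n − 3 = 2
  rank(A − (1)·I) = 3, so dim ker(A − (1)·I) = n − 3 = 2

Summary:
  λ = 0: algebraic multiplicity = 2, geometric multiplicity = 2
  λ = 1: algebraic multiplicity = 3, geometric multiplicity = 2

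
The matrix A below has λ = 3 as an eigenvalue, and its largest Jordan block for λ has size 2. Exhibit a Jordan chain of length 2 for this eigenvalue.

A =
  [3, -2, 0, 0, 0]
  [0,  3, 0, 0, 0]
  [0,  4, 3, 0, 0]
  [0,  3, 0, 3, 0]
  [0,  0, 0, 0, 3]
A Jordan chain for λ = 3 of length 2:
v_1 = (-2, 0, 4, 3, 0)ᵀ
v_2 = (0, 1, 0, 0, 0)ᵀ

Let N = A − (3)·I. We want v_2 with N^2 v_2 = 0 but N^1 v_2 ≠ 0; then v_{j-1} := N · v_j for j = 2, …, 2.

Pick v_2 = (0, 1, 0, 0, 0)ᵀ.
Then v_1 = N · v_2 = (-2, 0, 4, 3, 0)ᵀ.

Sanity check: (A − (3)·I) v_1 = (0, 0, 0, 0, 0)ᵀ = 0. ✓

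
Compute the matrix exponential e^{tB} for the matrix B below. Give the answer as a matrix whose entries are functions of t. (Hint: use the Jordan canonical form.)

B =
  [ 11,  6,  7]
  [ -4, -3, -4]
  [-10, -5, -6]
e^{tB} =
  [2*t*exp(-t) + 2*exp(4*t) - exp(-t), t*exp(-t) + exp(4*t) - exp(-t), 2*t*exp(-t) + exp(4*t) - exp(-t)]
  [-4*t*exp(-t), -2*t*exp(-t) + exp(-t), -4*t*exp(-t)]
  [-2*exp(4*t) + 2*exp(-t), -exp(4*t) + exp(-t), -exp(4*t) + 2*exp(-t)]

Strategy: write B = P · J · P⁻¹ where J is a Jordan canonical form, so e^{tB} = P · e^{tJ} · P⁻¹, and e^{tJ} can be computed block-by-block.

B has Jordan form
J =
  [-1,  1, 0]
  [ 0, -1, 0]
  [ 0,  0, 4]
(up to reordering of blocks).

Per-block formulas:
  For a 1×1 block at λ = 4: exp(t · [4]) = [e^(4t)].
  For a 2×2 Jordan block J_2(-1): exp(t · J_2(-1)) = e^(-1t)·(I + t·N), where N is the 2×2 nilpotent shift.

After assembling e^{tJ} and conjugating by P, we get:

e^{tB} =
  [2*t*exp(-t) + 2*exp(4*t) - exp(-t), t*exp(-t) + exp(4*t) - exp(-t), 2*t*exp(-t) + exp(4*t) - exp(-t)]
  [-4*t*exp(-t), -2*t*exp(-t) + exp(-t), -4*t*exp(-t)]
  [-2*exp(4*t) + 2*exp(-t), -exp(4*t) + exp(-t), -exp(4*t) + 2*exp(-t)]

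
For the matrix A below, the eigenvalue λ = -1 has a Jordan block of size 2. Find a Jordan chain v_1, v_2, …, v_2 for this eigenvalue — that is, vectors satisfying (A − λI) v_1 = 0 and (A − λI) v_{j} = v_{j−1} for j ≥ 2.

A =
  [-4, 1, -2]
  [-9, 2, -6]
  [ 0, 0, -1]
A Jordan chain for λ = -1 of length 2:
v_1 = (-3, -9, 0)ᵀ
v_2 = (1, 0, 0)ᵀ

Let N = A − (-1)·I. We want v_2 with N^2 v_2 = 0 but N^1 v_2 ≠ 0; then v_{j-1} := N · v_j for j = 2, …, 2.

Pick v_2 = (1, 0, 0)ᵀ.
Then v_1 = N · v_2 = (-3, -9, 0)ᵀ.

Sanity check: (A − (-1)·I) v_1 = (0, 0, 0)ᵀ = 0. ✓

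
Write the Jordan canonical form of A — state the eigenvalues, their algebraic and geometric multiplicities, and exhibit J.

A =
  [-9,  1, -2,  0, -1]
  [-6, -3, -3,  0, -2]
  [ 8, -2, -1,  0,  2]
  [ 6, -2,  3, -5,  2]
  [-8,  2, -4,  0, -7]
J_3(-5) ⊕ J_1(-5) ⊕ J_1(-5)

The characteristic polynomial is
  det(x·I − A) = x^5 + 25*x^4 + 250*x^3 + 1250*x^2 + 3125*x + 3125 = (x + 5)^5

Eigenvalues and multiplicities (the geometric multiplicity of λ is n − rank(A − λI), which equals the number of Jordan blocks for λ):
  λ = -5: algebraic multiplicity = 5, geometric multiplicity = 3

Determining the block sizes for each eigenvalue:
  λ = -5: with am = 5 and gm = 3, the partition is not yet determined (e.g. several partitions of 5 into 3 parts exist). Let N = A − (-5)·I. Computing rank(N^1) = 2, rank(N^2) = 1, rank(N^3) = 0; the number of blocks of size ≥ j is rank(N^{j−1}) − rank(N^j), giving [3, 1, 1]. So we have 1 block(s) of size 3, 2 block(s) of size 1 → block sizes [3, 1, 1]

Assembling the blocks gives a Jordan form
J =
  [-5,  1,  0,  0,  0]
  [ 0, -5,  1,  0,  0]
  [ 0,  0, -5,  0,  0]
  [ 0,  0,  0, -5,  0]
  [ 0,  0,  0,  0, -5]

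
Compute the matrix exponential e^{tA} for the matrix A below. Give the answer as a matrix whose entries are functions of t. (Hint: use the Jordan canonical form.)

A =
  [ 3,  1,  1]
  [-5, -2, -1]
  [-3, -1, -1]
e^{tA} =
  [t^2/2 + 3*t + 1, t, t^2/2 + t]
  [-t^2 - 5*t, 1 - 2*t, -t^2 - t]
  [-t^2/2 - 3*t, -t, -t^2/2 - t + 1]

Strategy: write A = P · J · P⁻¹ where J is a Jordan canonical form, so e^{tA} = P · e^{tJ} · P⁻¹, and e^{tJ} can be computed block-by-block.

A has Jordan form
J =
  [0, 1, 0]
  [0, 0, 1]
  [0, 0, 0]
(up to reordering of blocks).

Per-block formulas:
  For a 3×3 Jordan block J_3(0): exp(t · J_3(0)) = e^(0t)·(I + t·N + (t^2/2)·N^2), where N is the 3×3 nilpotent shift.

After assembling e^{tJ} and conjugating by P, we get:

e^{tA} =
  [t^2/2 + 3*t + 1, t, t^2/2 + t]
  [-t^2 - 5*t, 1 - 2*t, -t^2 - t]
  [-t^2/2 - 3*t, -t, -t^2/2 - t + 1]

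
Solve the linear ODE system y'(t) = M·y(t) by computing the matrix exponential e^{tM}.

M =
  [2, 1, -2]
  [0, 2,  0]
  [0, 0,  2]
e^{tM} =
  [exp(2*t), t*exp(2*t), -2*t*exp(2*t)]
  [0, exp(2*t), 0]
  [0, 0, exp(2*t)]

Strategy: write M = P · J · P⁻¹ where J is a Jordan canonical form, so e^{tM} = P · e^{tJ} · P⁻¹, and e^{tJ} can be computed block-by-block.

M has Jordan form
J =
  [2, 1, 0]
  [0, 2, 0]
  [0, 0, 2]
(up to reordering of blocks).

Per-block formulas:
  For a 1×1 block at λ = 2: exp(t · [2]) = [e^(2t)].
  For a 2×2 Jordan block J_2(2): exp(t · J_2(2)) = e^(2t)·(I + t·N), where N is the 2×2 nilpotent shift.

After assembling e^{tJ} and conjugating by P, we get:

e^{tM} =
  [exp(2*t), t*exp(2*t), -2*t*exp(2*t)]
  [0, exp(2*t), 0]
  [0, 0, exp(2*t)]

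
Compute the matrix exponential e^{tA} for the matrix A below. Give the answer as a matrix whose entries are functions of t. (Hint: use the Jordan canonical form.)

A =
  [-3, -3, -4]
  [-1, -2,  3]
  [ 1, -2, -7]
e^{tA} =
  [t*exp(-4*t) + exp(-4*t), -t^2*exp(-4*t)/2 - 3*t*exp(-4*t), -t^2*exp(-4*t)/2 - 4*t*exp(-4*t)]
  [-t*exp(-4*t), t^2*exp(-4*t)/2 + 2*t*exp(-4*t) + exp(-4*t), t^2*exp(-4*t)/2 + 3*t*exp(-4*t)]
  [t*exp(-4*t), -t^2*exp(-4*t)/2 - 2*t*exp(-4*t), -t^2*exp(-4*t)/2 - 3*t*exp(-4*t) + exp(-4*t)]

Strategy: write A = P · J · P⁻¹ where J is a Jordan canonical form, so e^{tA} = P · e^{tJ} · P⁻¹, and e^{tJ} can be computed block-by-block.

A has Jordan form
J =
  [-4,  1,  0]
  [ 0, -4,  1]
  [ 0,  0, -4]
(up to reordering of blocks).

Per-block formulas:
  For a 3×3 Jordan block J_3(-4): exp(t · J_3(-4)) = e^(-4t)·(I + t·N + (t^2/2)·N^2), where N is the 3×3 nilpotent shift.

After assembling e^{tJ} and conjugating by P, we get:

e^{tA} =
  [t*exp(-4*t) + exp(-4*t), -t^2*exp(-4*t)/2 - 3*t*exp(-4*t), -t^2*exp(-4*t)/2 - 4*t*exp(-4*t)]
  [-t*exp(-4*t), t^2*exp(-4*t)/2 + 2*t*exp(-4*t) + exp(-4*t), t^2*exp(-4*t)/2 + 3*t*exp(-4*t)]
  [t*exp(-4*t), -t^2*exp(-4*t)/2 - 2*t*exp(-4*t), -t^2*exp(-4*t)/2 - 3*t*exp(-4*t) + exp(-4*t)]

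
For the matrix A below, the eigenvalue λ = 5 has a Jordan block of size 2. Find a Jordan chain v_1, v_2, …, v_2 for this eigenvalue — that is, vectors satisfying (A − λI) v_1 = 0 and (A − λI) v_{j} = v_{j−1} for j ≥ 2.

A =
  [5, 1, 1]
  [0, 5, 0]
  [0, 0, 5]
A Jordan chain for λ = 5 of length 2:
v_1 = (1, 0, 0)ᵀ
v_2 = (0, 1, 0)ᵀ

Let N = A − (5)·I. We want v_2 with N^2 v_2 = 0 but N^1 v_2 ≠ 0; then v_{j-1} := N · v_j for j = 2, …, 2.

Pick v_2 = (0, 1, 0)ᵀ.
Then v_1 = N · v_2 = (1, 0, 0)ᵀ.

Sanity check: (A − (5)·I) v_1 = (0, 0, 0)ᵀ = 0. ✓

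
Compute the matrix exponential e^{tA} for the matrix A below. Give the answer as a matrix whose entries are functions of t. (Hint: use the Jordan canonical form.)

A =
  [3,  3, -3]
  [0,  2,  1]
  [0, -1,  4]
e^{tA} =
  [exp(3*t), 3*t*exp(3*t), -3*t*exp(3*t)]
  [0, -t*exp(3*t) + exp(3*t), t*exp(3*t)]
  [0, -t*exp(3*t), t*exp(3*t) + exp(3*t)]

Strategy: write A = P · J · P⁻¹ where J is a Jordan canonical form, so e^{tA} = P · e^{tJ} · P⁻¹, and e^{tJ} can be computed block-by-block.

A has Jordan form
J =
  [3, 1, 0]
  [0, 3, 0]
  [0, 0, 3]
(up to reordering of blocks).

Per-block formulas:
  For a 1×1 block at λ = 3: exp(t · [3]) = [e^(3t)].
  For a 2×2 Jordan block J_2(3): exp(t · J_2(3)) = e^(3t)·(I + t·N), where N is the 2×2 nilpotent shift.

After assembling e^{tJ} and conjugating by P, we get:

e^{tA} =
  [exp(3*t), 3*t*exp(3*t), -3*t*exp(3*t)]
  [0, -t*exp(3*t) + exp(3*t), t*exp(3*t)]
  [0, -t*exp(3*t), t*exp(3*t) + exp(3*t)]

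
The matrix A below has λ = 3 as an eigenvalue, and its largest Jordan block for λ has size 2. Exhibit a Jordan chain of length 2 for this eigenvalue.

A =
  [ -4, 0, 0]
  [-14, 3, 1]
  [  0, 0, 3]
A Jordan chain for λ = 3 of length 2:
v_1 = (0, 1, 0)ᵀ
v_2 = (0, 0, 1)ᵀ

Let N = A − (3)·I. We want v_2 with N^2 v_2 = 0 but N^1 v_2 ≠ 0; then v_{j-1} := N · v_j for j = 2, …, 2.

Pick v_2 = (0, 0, 1)ᵀ.
Then v_1 = N · v_2 = (0, 1, 0)ᵀ.

Sanity check: (A − (3)·I) v_1 = (0, 0, 0)ᵀ = 0. ✓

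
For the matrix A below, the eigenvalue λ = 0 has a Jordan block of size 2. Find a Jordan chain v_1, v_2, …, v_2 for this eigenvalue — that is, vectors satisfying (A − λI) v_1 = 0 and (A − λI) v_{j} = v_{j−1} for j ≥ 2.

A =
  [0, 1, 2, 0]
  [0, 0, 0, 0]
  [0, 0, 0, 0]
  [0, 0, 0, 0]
A Jordan chain for λ = 0 of length 2:
v_1 = (1, 0, 0, 0)ᵀ
v_2 = (0, 1, 0, 0)ᵀ

Let N = A − (0)·I. We want v_2 with N^2 v_2 = 0 but N^1 v_2 ≠ 0; then v_{j-1} := N · v_j for j = 2, …, 2.

Pick v_2 = (0, 1, 0, 0)ᵀ.
Then v_1 = N · v_2 = (1, 0, 0, 0)ᵀ.

Sanity check: (A − (0)·I) v_1 = (0, 0, 0, 0)ᵀ = 0. ✓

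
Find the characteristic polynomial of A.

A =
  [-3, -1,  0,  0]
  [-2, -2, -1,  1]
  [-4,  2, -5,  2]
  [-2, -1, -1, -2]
x^4 + 12*x^3 + 54*x^2 + 108*x + 81

Expanding det(x·I − A) (e.g. by cofactor expansion or by noting that A is similar to its Jordan form J, which has the same characteristic polynomial as A) gives
  χ_A(x) = x^4 + 12*x^3 + 54*x^2 + 108*x + 81
which factors as (x + 3)^4. The eigenvalues (with algebraic multiplicities) are λ = -3 with multiplicity 4.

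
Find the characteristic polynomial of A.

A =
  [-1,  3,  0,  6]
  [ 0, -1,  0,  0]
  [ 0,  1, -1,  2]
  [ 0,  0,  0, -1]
x^4 + 4*x^3 + 6*x^2 + 4*x + 1

Expanding det(x·I − A) (e.g. by cofactor expansion or by noting that A is similar to its Jordan form J, which has the same characteristic polynomial as A) gives
  χ_A(x) = x^4 + 4*x^3 + 6*x^2 + 4*x + 1
which factors as (x + 1)^4. The eigenvalues (with algebraic multiplicities) are λ = -1 with multiplicity 4.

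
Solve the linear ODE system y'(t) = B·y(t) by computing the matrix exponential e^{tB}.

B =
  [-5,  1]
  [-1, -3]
e^{tB} =
  [-t*exp(-4*t) + exp(-4*t), t*exp(-4*t)]
  [-t*exp(-4*t), t*exp(-4*t) + exp(-4*t)]

Strategy: write B = P · J · P⁻¹ where J is a Jordan canonical form, so e^{tB} = P · e^{tJ} · P⁻¹, and e^{tJ} can be computed block-by-block.

B has Jordan form
J =
  [-4,  1]
  [ 0, -4]
(up to reordering of blocks).

Per-block formulas:
  For a 2×2 Jordan block J_2(-4): exp(t · J_2(-4)) = e^(-4t)·(I + t·N), where N is the 2×2 nilpotent shift.

After assembling e^{tJ} and conjugating by P, we get:

e^{tB} =
  [-t*exp(-4*t) + exp(-4*t), t*exp(-4*t)]
  [-t*exp(-4*t), t*exp(-4*t) + exp(-4*t)]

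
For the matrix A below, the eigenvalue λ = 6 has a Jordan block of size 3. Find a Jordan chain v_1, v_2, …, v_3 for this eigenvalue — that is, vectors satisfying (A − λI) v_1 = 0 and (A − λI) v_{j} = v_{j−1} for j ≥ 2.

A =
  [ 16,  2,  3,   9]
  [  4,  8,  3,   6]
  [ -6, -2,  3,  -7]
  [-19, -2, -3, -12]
A Jordan chain for λ = 6 of length 3:
v_1 = (0, -6, 4, 0)ᵀ
v_2 = (2, 2, -2, -2)ᵀ
v_3 = (0, 1, 0, 0)ᵀ

Let N = A − (6)·I. We want v_3 with N^3 v_3 = 0 but N^2 v_3 ≠ 0; then v_{j-1} := N · v_j for j = 3, …, 2.

Pick v_3 = (0, 1, 0, 0)ᵀ.
Then v_2 = N · v_3 = (2, 2, -2, -2)ᵀ.
Then v_1 = N · v_2 = (0, -6, 4, 0)ᵀ.

Sanity check: (A − (6)·I) v_1 = (0, 0, 0, 0)ᵀ = 0. ✓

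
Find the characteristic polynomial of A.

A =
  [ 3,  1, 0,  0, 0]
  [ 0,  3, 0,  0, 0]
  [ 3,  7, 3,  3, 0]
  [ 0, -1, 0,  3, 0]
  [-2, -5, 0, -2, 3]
x^5 - 15*x^4 + 90*x^3 - 270*x^2 + 405*x - 243

Expanding det(x·I − A) (e.g. by cofactor expansion or by noting that A is similar to its Jordan form J, which has the same characteristic polynomial as A) gives
  χ_A(x) = x^5 - 15*x^4 + 90*x^3 - 270*x^2 + 405*x - 243
which factors as (x - 3)^5. The eigenvalues (with algebraic multiplicities) are λ = 3 with multiplicity 5.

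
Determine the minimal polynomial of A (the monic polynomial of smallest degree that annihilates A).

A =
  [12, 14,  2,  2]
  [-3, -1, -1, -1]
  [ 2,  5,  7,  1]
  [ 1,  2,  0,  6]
x^2 - 12*x + 36

The characteristic polynomial is χ_A(x) = (x - 6)^4, so the eigenvalues are known. The minimal polynomial is
  m_A(x) = Π_λ (x − λ)^{k_λ}
where k_λ is the size of the *largest* Jordan block for λ (equivalently, the smallest k with (A − λI)^k v = 0 for every generalised eigenvector v of λ).

  λ = 6: largest Jordan block has size 2, contributing (x − 6)^2

So m_A(x) = (x - 6)^2 = x^2 - 12*x + 36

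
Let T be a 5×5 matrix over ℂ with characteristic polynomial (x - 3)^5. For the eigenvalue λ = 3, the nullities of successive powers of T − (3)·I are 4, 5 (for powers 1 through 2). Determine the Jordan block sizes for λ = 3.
Block sizes for λ = 3: [2, 1, 1, 1]

From the dimensions of kernels of powers, the number of Jordan blocks of size at least j is d_j − d_{j−1} where d_j = dim ker(N^j) (with d_0 = 0). Computing the differences gives [4, 1].
The number of blocks of size exactly k is (#blocks of size ≥ k) − (#blocks of size ≥ k + 1), so the partition is: 3 block(s) of size 1, 1 block(s) of size 2.
In nonincreasing order the block sizes are [2, 1, 1, 1].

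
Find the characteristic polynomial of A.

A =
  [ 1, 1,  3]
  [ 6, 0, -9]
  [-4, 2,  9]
x^3 - 10*x^2 + 33*x - 36

Expanding det(x·I − A) (e.g. by cofactor expansion or by noting that A is similar to its Jordan form J, which has the same characteristic polynomial as A) gives
  χ_A(x) = x^3 - 10*x^2 + 33*x - 36
which factors as (x - 4)*(x - 3)^2. The eigenvalues (with algebraic multiplicities) are λ = 3 with multiplicity 2, λ = 4 with multiplicity 1.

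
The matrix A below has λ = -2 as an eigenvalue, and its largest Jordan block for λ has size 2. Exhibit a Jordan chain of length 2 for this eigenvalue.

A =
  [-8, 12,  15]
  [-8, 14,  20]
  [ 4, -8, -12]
A Jordan chain for λ = -2 of length 2:
v_1 = (-6, -8, 4)ᵀ
v_2 = (1, 0, 0)ᵀ

Let N = A − (-2)·I. We want v_2 with N^2 v_2 = 0 but N^1 v_2 ≠ 0; then v_{j-1} := N · v_j for j = 2, …, 2.

Pick v_2 = (1, 0, 0)ᵀ.
Then v_1 = N · v_2 = (-6, -8, 4)ᵀ.

Sanity check: (A − (-2)·I) v_1 = (0, 0, 0)ᵀ = 0. ✓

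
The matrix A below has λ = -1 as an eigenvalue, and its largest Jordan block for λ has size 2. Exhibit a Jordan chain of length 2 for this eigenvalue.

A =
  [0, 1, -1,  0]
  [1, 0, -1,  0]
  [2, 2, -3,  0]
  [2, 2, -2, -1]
A Jordan chain for λ = -1 of length 2:
v_1 = (1, 1, 2, 2)ᵀ
v_2 = (1, 0, 0, 0)ᵀ

Let N = A − (-1)·I. We want v_2 with N^2 v_2 = 0 but N^1 v_2 ≠ 0; then v_{j-1} := N · v_j for j = 2, …, 2.

Pick v_2 = (1, 0, 0, 0)ᵀ.
Then v_1 = N · v_2 = (1, 1, 2, 2)ᵀ.

Sanity check: (A − (-1)·I) v_1 = (0, 0, 0, 0)ᵀ = 0. ✓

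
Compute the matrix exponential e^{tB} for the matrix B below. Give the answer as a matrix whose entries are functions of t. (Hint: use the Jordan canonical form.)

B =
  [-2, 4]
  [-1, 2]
e^{tB} =
  [1 - 2*t, 4*t]
  [-t, 2*t + 1]

Strategy: write B = P · J · P⁻¹ where J is a Jordan canonical form, so e^{tB} = P · e^{tJ} · P⁻¹, and e^{tJ} can be computed block-by-block.

B has Jordan form
J =
  [0, 1]
  [0, 0]
(up to reordering of blocks).

Per-block formulas:
  For a 2×2 Jordan block J_2(0): exp(t · J_2(0)) = e^(0t)·(I + t·N), where N is the 2×2 nilpotent shift.

After assembling e^{tJ} and conjugating by P, we get:

e^{tB} =
  [1 - 2*t, 4*t]
  [-t, 2*t + 1]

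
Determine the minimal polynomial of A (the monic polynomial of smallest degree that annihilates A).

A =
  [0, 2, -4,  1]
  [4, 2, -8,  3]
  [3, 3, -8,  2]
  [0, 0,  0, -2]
x^2 + 4*x + 4

The characteristic polynomial is χ_A(x) = (x + 2)^4, so the eigenvalues are known. The minimal polynomial is
  m_A(x) = Π_λ (x − λ)^{k_λ}
where k_λ is the size of the *largest* Jordan block for λ (equivalently, the smallest k with (A − λI)^k v = 0 for every generalised eigenvector v of λ).

  λ = -2: largest Jordan block has size 2, contributing (x + 2)^2

So m_A(x) = (x + 2)^2 = x^2 + 4*x + 4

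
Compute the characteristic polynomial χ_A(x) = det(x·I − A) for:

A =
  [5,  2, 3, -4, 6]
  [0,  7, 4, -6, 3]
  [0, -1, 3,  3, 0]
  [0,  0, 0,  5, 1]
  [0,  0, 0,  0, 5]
x^5 - 25*x^4 + 250*x^3 - 1250*x^2 + 3125*x - 3125

Expanding det(x·I − A) (e.g. by cofactor expansion or by noting that A is similar to its Jordan form J, which has the same characteristic polynomial as A) gives
  χ_A(x) = x^5 - 25*x^4 + 250*x^3 - 1250*x^2 + 3125*x - 3125
which factors as (x - 5)^5. The eigenvalues (with algebraic multiplicities) are λ = 5 with multiplicity 5.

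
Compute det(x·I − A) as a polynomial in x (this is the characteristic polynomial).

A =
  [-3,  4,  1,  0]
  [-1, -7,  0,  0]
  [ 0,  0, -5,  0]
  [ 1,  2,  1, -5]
x^4 + 20*x^3 + 150*x^2 + 500*x + 625

Expanding det(x·I − A) (e.g. by cofactor expansion or by noting that A is similar to its Jordan form J, which has the same characteristic polynomial as A) gives
  χ_A(x) = x^4 + 20*x^3 + 150*x^2 + 500*x + 625
which factors as (x + 5)^4. The eigenvalues (with algebraic multiplicities) are λ = -5 with multiplicity 4.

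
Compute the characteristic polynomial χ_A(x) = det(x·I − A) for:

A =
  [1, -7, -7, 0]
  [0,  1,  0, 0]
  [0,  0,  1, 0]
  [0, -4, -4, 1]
x^4 - 4*x^3 + 6*x^2 - 4*x + 1

Expanding det(x·I − A) (e.g. by cofactor expansion or by noting that A is similar to its Jordan form J, which has the same characteristic polynomial as A) gives
  χ_A(x) = x^4 - 4*x^3 + 6*x^2 - 4*x + 1
which factors as (x - 1)^4. The eigenvalues (with algebraic multiplicities) are λ = 1 with multiplicity 4.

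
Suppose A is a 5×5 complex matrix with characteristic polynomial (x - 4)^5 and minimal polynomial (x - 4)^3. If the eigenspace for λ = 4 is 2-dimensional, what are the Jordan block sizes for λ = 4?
Block sizes for λ = 4: [3, 2]

Step 1 — from the characteristic polynomial, algebraic multiplicity of λ = 4 is 5. From dim ker(A − (4)·I) = 2, there are exactly 2 Jordan blocks for λ = 4.
Step 2 — from the minimal polynomial, the factor (x − 4)^3 tells us the largest block for λ = 4 has size 3.
Step 3 — with total size 5, 2 blocks, and largest block 3, the block sizes (in nonincreasing order) are [3, 2].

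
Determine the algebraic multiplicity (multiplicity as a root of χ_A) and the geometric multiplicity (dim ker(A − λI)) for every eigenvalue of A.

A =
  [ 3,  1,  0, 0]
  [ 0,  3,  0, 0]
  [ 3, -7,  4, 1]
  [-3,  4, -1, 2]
λ = 3: alg = 4, geom = 2

Step 1 — factor the characteristic polynomial to read off the algebraic multiplicities:
  χ_A(x) = (x - 3)^4

Step 2 — compute geometric multiplicities via the rank-nullity identity g(λ) = n − rank(A − λI):
  rank(A − (3)·I) = 2, so dim ker(A − (3)·I) = n − 2 = 2

Summary:
  λ = 3: algebraic multiplicity = 4, geometric multiplicity = 2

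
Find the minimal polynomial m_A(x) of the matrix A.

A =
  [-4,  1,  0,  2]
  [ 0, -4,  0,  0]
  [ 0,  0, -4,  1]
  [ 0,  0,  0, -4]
x^2 + 8*x + 16

The characteristic polynomial is χ_A(x) = (x + 4)^4, so the eigenvalues are known. The minimal polynomial is
  m_A(x) = Π_λ (x − λ)^{k_λ}
where k_λ is the size of the *largest* Jordan block for λ (equivalently, the smallest k with (A − λI)^k v = 0 for every generalised eigenvector v of λ).

  λ = -4: largest Jordan block has size 2, contributing (x + 4)^2

So m_A(x) = (x + 4)^2 = x^2 + 8*x + 16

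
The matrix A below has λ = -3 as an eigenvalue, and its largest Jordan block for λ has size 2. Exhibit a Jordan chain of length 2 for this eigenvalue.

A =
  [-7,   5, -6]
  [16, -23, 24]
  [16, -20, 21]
A Jordan chain for λ = -3 of length 2:
v_1 = (-4, 16, 16)ᵀ
v_2 = (1, 0, 0)ᵀ

Let N = A − (-3)·I. We want v_2 with N^2 v_2 = 0 but N^1 v_2 ≠ 0; then v_{j-1} := N · v_j for j = 2, …, 2.

Pick v_2 = (1, 0, 0)ᵀ.
Then v_1 = N · v_2 = (-4, 16, 16)ᵀ.

Sanity check: (A − (-3)·I) v_1 = (0, 0, 0)ᵀ = 0. ✓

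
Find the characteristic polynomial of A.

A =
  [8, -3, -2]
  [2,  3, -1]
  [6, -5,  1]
x^3 - 12*x^2 + 48*x - 64

Expanding det(x·I − A) (e.g. by cofactor expansion or by noting that A is similar to its Jordan form J, which has the same characteristic polynomial as A) gives
  χ_A(x) = x^3 - 12*x^2 + 48*x - 64
which factors as (x - 4)^3. The eigenvalues (with algebraic multiplicities) are λ = 4 with multiplicity 3.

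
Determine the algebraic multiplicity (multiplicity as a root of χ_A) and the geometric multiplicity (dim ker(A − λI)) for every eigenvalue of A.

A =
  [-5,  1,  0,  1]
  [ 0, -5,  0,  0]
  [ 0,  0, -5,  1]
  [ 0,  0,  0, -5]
λ = -5: alg = 4, geom = 2

Step 1 — factor the characteristic polynomial to read off the algebraic multiplicities:
  χ_A(x) = (x + 5)^4

Step 2 — compute geometric multiplicities via the rank-nullity identity g(λ) = n − rank(A − λI):
  rank(A − (-5)·I) = 2, so dim ker(A − (-5)·I) = n − 2 = 2

Summary:
  λ = -5: algebraic multiplicity = 4, geometric multiplicity = 2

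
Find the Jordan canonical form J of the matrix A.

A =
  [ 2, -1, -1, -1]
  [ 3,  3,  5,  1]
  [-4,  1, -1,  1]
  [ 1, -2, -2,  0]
J_1(-2) ⊕ J_3(2)

The characteristic polynomial is
  det(x·I − A) = x^4 - 4*x^3 + 16*x - 16 = (x - 2)^3*(x + 2)

Eigenvalues and multiplicities (the geometric multiplicity of λ is n − rank(A − λI), which equals the number of Jordan blocks for λ):
  λ = -2: algebraic multiplicity = 1, geometric multiplicity = 1
  λ = 2: algebraic multiplicity = 3, geometric multiplicity = 1

Determining the block sizes for each eigenvalue:
  λ = -2: one block (gm = 1), so the single block has size am = 1 → block sizes [1]
  λ = 2: one block (gm = 1), so the single block has size am = 3 → block sizes [3]

Assembling the blocks gives a Jordan form
J =
  [-2, 0, 0, 0]
  [ 0, 2, 1, 0]
  [ 0, 0, 2, 1]
  [ 0, 0, 0, 2]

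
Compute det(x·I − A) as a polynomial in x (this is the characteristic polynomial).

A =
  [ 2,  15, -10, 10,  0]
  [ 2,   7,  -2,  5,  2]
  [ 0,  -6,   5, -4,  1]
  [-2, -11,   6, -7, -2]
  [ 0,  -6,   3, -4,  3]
x^5 - 10*x^4 + 40*x^3 - 80*x^2 + 80*x - 32

Expanding det(x·I − A) (e.g. by cofactor expansion or by noting that A is similar to its Jordan form J, which has the same characteristic polynomial as A) gives
  χ_A(x) = x^5 - 10*x^4 + 40*x^3 - 80*x^2 + 80*x - 32
which factors as (x - 2)^5. The eigenvalues (with algebraic multiplicities) are λ = 2 with multiplicity 5.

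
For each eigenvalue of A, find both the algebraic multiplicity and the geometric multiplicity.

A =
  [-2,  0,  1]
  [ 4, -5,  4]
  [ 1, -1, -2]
λ = -3: alg = 3, geom = 1

Step 1 — factor the characteristic polynomial to read off the algebraic multiplicities:
  χ_A(x) = (x + 3)^3

Step 2 — compute geometric multiplicities via the rank-nullity identity g(λ) = n − rank(A − λI):
  rank(A − (-3)·I) = 2, so dim ker(A − (-3)·I) = n − 2 = 1

Summary:
  λ = -3: algebraic multiplicity = 3, geometric multiplicity = 1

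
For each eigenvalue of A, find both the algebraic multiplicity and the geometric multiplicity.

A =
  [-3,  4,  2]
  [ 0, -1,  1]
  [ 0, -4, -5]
λ = -3: alg = 3, geom = 2

Step 1 — factor the characteristic polynomial to read off the algebraic multiplicities:
  χ_A(x) = (x + 3)^3

Step 2 — compute geometric multiplicities via the rank-nullity identity g(λ) = n − rank(A − λI):
  rank(A − (-3)·I) = 1, so dim ker(A − (-3)·I) = n − 1 = 2

Summary:
  λ = -3: algebraic multiplicity = 3, geometric multiplicity = 2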